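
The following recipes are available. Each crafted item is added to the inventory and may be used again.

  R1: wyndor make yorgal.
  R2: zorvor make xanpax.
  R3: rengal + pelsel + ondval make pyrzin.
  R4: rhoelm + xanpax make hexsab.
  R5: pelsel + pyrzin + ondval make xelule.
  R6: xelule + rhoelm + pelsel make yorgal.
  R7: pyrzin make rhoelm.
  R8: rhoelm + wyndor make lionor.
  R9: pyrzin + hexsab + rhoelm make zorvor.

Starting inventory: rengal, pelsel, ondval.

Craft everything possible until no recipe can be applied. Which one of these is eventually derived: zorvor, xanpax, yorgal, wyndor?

rengal + pelsel + ondval → pyrzin (R3).
Using R7, pyrzin makes rhoelm.
pelsel + pyrzin + ondval → xelule (R5).
xelule + rhoelm + pelsel → yorgal (R6).
zorvor would need pyrzin, hexsab, and rhoelm (R9), but hexsab is never obtained. No rule produces wyndor, and it is not given. xanpax would need zorvor (R2), but zorvor is never obtained.

yorgal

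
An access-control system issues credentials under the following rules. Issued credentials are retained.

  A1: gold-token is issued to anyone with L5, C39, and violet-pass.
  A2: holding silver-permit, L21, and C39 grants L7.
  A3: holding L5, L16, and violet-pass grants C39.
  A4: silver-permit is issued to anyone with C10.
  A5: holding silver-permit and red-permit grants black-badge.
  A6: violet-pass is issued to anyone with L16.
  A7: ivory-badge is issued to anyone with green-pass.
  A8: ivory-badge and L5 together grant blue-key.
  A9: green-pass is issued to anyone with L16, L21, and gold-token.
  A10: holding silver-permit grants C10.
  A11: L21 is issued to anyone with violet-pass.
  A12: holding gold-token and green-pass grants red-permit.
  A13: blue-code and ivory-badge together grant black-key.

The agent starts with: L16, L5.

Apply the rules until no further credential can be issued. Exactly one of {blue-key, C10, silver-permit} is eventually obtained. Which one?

blue-key

Holding L16 grants violet-pass (A6).
Holding L5, L16, and violet-pass grants C39 (A3).
Holding violet-pass grants L21 (A11).
Holding L5, C39, and violet-pass grants gold-token (A1).
Holding L16, L21, and gold-token grants green-pass (A9).
Holding green-pass grants ivory-badge (A7).
Holding ivory-badge and L5 grants blue-key (A8).
silver-permit would need C10 (A4), but C10 is never granted. C10 would need silver-permit (A10), but silver-permit is never granted.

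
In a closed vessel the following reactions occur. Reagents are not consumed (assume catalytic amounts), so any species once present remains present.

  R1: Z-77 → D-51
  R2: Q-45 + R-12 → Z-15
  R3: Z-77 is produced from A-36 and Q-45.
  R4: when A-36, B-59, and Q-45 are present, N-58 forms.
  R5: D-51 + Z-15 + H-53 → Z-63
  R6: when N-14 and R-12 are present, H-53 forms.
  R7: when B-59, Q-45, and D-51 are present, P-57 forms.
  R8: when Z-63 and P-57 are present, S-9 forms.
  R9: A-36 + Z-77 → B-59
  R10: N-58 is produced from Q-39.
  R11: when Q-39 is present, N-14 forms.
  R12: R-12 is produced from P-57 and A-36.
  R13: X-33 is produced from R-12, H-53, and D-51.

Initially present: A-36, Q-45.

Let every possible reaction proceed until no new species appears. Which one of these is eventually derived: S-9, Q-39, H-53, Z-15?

A-36 and Q-45 present → Z-77 forms (R3).
A-36 and Z-77 present → B-59 forms (R9).
Z-77 present → D-51 forms (R1).
B-59, Q-45, and D-51 present → P-57 forms (R7).
P-57 and A-36 present → R-12 forms (R12).
Q-45 and R-12 present → Z-15 forms (R2).
H-53 would need N-14 and R-12 (R6), but N-14 never forms. S-9 would need Z-63 and P-57 (R8), but Z-63 never forms. No rule produces Q-39, and it is not given.

Z-15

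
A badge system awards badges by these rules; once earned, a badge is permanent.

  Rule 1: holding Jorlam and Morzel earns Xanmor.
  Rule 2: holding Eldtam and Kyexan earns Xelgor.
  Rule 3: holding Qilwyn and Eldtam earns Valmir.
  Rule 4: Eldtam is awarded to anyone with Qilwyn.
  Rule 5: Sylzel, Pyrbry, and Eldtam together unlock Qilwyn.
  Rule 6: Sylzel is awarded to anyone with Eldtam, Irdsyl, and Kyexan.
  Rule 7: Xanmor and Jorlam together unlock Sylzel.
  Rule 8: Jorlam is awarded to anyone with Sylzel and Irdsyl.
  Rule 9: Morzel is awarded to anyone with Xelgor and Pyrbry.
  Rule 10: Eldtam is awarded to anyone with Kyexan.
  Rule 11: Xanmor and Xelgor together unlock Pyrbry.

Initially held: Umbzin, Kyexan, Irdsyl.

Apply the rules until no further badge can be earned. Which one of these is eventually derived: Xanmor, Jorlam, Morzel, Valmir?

With Kyexan, Eldtam is earned (Rule 10).
With Eldtam, Irdsyl, and Kyexan, Sylzel is earned (Rule 6).
With Sylzel and Irdsyl, Jorlam is earned (Rule 8).
Valmir would need Qilwyn and Eldtam (Rule 3), but Qilwyn is never earned. Xanmor would need Jorlam and Morzel (Rule 1), but Morzel is never earned. Morzel would need Xelgor and Pyrbry (Rule 9), but Pyrbry is never earned.

Jorlam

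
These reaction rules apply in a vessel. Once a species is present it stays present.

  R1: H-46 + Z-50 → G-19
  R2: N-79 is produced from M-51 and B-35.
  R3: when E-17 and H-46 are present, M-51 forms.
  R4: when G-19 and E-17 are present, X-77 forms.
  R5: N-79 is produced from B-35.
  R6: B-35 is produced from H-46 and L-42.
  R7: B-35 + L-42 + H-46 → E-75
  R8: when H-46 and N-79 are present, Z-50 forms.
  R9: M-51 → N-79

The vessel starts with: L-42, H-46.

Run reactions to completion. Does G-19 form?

Yes

H-46 and L-42 present → B-35 forms (R6).
B-35 present → N-79 forms (R5).
H-46 and N-79 present → Z-50 forms (R8).
H-46 and Z-50 present → G-19 forms (R1).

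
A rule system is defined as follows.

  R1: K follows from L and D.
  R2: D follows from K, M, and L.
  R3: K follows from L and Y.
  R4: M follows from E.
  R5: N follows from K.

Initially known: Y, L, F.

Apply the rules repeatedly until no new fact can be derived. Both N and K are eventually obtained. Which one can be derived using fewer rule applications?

K

K: L and Y hold, so K follows (R3). [1 rule application]
N: L and Y hold, so K follows (R3). From K, R5 gives N. [2 rule applications]
K needs fewer.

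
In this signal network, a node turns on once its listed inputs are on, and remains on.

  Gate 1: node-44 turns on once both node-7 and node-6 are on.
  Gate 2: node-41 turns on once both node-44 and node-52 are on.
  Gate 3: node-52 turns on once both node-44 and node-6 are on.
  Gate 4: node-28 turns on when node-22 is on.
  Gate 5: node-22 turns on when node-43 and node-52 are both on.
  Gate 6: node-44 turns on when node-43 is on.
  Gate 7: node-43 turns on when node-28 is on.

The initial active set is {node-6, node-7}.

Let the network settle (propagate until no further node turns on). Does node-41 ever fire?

Yes

node-7 and node-6 are on, so node-44 turns on (Gate 1).
Gate 3: node-44 and node-6 on → node-52 on.
node-44 and node-52 are on, so node-41 turns on (Gate 2).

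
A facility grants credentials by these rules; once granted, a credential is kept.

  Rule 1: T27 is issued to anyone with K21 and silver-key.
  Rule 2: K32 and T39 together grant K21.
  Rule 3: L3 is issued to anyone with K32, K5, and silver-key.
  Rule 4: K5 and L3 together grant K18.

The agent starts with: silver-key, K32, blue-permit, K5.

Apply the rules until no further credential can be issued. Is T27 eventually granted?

No

T27 would need K21 and silver-key (Rule 1), but K21 is never granted.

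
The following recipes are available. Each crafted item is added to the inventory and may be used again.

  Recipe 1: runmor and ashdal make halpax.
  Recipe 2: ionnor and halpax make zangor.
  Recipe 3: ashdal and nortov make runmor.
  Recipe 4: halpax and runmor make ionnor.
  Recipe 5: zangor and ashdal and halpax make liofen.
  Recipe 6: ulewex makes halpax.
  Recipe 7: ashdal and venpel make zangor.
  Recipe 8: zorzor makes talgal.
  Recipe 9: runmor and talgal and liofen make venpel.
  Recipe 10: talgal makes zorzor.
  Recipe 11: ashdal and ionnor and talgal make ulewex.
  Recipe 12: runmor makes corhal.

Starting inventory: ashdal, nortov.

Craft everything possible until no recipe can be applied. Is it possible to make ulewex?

No

ulewex would need ashdal, ionnor, and talgal (Recipe 11), but talgal is never obtained.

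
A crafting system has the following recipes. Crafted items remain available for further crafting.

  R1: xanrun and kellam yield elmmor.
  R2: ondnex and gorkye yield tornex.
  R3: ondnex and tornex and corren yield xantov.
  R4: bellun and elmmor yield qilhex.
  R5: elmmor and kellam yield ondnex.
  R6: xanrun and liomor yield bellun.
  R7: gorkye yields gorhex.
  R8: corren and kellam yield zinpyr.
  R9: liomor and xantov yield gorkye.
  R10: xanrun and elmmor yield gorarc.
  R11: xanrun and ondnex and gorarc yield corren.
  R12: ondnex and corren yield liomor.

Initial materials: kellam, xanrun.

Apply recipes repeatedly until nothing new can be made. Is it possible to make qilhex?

Using R1, xanrun and kellam make elmmor.
Using R10, xanrun and elmmor make gorarc.
elmmor and kellam → ondnex (R5).
xanrun and ondnex and gorarc → corren (R11).
Using R12, ondnex and corren make liomor.
xanrun and liomor → bellun (R6).
Using R4, bellun and elmmor make qilhex.

Yes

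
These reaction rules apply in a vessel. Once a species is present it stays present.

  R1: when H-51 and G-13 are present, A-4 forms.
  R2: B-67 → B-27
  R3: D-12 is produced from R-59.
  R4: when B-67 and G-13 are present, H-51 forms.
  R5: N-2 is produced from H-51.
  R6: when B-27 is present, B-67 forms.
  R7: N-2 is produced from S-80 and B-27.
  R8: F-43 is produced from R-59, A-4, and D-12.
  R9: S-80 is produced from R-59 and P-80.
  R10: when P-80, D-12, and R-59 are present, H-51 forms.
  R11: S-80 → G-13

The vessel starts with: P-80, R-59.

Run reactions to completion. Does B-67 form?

B-67 would need B-27 (R6), but B-27 never forms.

No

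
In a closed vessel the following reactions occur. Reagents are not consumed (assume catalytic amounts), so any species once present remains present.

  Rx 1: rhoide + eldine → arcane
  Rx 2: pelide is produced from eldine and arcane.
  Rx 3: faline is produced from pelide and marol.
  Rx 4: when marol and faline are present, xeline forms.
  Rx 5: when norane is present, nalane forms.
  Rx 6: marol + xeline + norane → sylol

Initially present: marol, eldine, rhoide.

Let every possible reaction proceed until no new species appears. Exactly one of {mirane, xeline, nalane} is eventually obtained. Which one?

xeline

rhoide and eldine present → arcane forms (Rx 1).
eldine and arcane present → pelide forms (Rx 2).
pelide and marol present → faline forms (Rx 3).
marol and faline present → xeline forms (Rx 4).
No rule produces mirane, and it is not given. nalane would need norane (Rx 5), but norane never forms.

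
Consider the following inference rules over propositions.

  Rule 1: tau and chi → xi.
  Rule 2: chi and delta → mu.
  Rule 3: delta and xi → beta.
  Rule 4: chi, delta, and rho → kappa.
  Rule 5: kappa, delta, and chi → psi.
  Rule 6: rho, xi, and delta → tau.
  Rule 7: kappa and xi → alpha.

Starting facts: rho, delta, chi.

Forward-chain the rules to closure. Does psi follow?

Yes

From chi, delta, and rho, Rule 4 gives kappa.
kappa, delta, and chi hold, so psi follows (Rule 5).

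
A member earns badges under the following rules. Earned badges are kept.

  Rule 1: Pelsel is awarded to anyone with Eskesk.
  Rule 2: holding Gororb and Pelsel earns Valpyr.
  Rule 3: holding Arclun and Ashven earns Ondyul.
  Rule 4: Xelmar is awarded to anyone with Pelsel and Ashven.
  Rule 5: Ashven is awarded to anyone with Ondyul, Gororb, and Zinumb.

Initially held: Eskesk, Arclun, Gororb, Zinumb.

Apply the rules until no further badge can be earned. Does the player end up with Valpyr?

Yes

With Eskesk, Pelsel is earned (Rule 1).
With Gororb and Pelsel, Valpyr is earned (Rule 2).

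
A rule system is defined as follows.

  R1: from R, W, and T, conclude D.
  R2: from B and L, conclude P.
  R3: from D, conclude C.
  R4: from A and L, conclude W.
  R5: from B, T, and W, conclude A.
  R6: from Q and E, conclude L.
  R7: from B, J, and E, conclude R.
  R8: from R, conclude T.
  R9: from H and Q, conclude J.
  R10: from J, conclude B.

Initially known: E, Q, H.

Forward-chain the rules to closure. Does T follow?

From H and Q, R9 gives J.
From J, R10 gives B.
B, J, and E hold, so R follows (R7).
R holds, so T follows (R8).

Yes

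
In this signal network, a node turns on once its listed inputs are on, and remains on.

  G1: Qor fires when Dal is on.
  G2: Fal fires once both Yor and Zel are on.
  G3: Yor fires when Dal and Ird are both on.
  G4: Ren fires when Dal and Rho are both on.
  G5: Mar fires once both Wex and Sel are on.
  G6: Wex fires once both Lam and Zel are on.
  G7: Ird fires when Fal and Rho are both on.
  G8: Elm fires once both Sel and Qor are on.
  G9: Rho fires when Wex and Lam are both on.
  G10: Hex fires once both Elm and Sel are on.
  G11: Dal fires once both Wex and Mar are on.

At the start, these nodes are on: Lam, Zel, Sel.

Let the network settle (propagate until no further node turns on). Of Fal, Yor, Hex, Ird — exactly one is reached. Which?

G6: Lam and Zel on → Wex on.
Wex and Sel are on, so Mar fires (G5).
Wex and Mar are on, so Dal fires (G11).
G1: Dal on → Qor on.
Sel and Qor are on, so Elm fires (G8).
Elm and Sel are on, so Hex fires (G10).
Yor would need Dal and Ird (G3), but Ird never turns on. Fal would need Yor and Zel (G2), but Yor never turns on. Ird would need Fal and Rho (G7), but Fal never turns on.

Hex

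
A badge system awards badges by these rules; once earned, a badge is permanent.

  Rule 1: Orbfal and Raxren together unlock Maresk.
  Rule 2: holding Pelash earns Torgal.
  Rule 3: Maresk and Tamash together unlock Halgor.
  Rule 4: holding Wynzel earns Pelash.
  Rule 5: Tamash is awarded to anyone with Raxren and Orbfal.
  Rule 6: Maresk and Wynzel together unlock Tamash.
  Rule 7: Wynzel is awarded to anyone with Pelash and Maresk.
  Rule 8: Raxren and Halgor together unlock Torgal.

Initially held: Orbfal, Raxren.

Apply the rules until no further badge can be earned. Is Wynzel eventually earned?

Wynzel would need Pelash and Maresk (Rule 7), but Pelash is never earned.

No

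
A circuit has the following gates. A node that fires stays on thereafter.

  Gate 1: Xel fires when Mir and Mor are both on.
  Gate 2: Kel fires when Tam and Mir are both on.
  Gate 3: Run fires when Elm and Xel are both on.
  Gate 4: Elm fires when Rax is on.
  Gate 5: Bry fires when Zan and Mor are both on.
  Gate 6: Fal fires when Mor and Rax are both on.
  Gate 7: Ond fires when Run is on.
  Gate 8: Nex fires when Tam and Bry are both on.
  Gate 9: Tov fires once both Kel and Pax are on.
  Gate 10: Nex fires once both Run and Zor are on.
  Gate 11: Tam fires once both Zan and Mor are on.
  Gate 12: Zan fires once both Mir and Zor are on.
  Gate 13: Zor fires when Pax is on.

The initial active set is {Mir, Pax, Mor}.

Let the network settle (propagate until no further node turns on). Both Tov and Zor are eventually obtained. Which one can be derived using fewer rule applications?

Zor: Gate 13: Pax on → Zor on. [1 rule application]
Tov: Gate 13: Pax on → Zor on. Mir and Zor are on, so Zan fires (Gate 12). Gate 11: Zan and Mor on → Tam on. Tam and Mir are on, so Kel fires (Gate 2). Gate 9: Kel and Pax on → Tov on. [5 rule applications]
Zor needs fewer.

Zor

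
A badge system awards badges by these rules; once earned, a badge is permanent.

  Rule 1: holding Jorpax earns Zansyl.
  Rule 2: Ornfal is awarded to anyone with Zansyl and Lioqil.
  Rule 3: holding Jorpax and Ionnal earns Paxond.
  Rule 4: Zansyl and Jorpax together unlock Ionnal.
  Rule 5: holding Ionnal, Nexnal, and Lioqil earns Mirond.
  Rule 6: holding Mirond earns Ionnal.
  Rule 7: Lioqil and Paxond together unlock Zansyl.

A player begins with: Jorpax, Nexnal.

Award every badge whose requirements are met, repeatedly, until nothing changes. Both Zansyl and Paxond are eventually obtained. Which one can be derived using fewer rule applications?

Zansyl: With Jorpax, Zansyl is earned (Rule 1). [1 rule application]
Paxond: With Jorpax, Zansyl is earned (Rule 1). With Zansyl and Jorpax, Ionnal is earned (Rule 4). With Jorpax and Ionnal, Paxond is earned (Rule 3). [3 rule applications]
Zansyl needs fewer.

Zansyl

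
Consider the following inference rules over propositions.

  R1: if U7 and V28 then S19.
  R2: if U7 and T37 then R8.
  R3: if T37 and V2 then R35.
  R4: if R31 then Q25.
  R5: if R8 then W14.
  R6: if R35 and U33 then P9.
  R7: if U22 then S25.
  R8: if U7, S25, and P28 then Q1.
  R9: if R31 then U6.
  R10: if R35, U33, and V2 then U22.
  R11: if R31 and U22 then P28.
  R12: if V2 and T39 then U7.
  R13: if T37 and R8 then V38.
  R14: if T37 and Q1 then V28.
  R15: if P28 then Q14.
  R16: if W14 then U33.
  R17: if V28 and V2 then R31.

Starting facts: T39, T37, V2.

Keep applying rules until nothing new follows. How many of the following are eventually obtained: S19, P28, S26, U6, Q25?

0

S19 would need U7 and V28 (R1), but V28 is never established.
P28 would need R31 and U22 (R11), but R31 is never established.
No rule produces S26, and it is not given.
U6 would need R31 (R9), but R31 is never established.
Q25 would need R31 (R4), but R31 is never established.
None of the 5 are reached.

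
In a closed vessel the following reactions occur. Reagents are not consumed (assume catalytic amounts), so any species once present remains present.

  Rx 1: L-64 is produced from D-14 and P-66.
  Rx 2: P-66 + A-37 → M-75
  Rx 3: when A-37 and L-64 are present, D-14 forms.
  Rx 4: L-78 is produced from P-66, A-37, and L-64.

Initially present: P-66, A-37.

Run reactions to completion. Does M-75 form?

P-66 and A-37 present → M-75 forms (Rx 2).

Yes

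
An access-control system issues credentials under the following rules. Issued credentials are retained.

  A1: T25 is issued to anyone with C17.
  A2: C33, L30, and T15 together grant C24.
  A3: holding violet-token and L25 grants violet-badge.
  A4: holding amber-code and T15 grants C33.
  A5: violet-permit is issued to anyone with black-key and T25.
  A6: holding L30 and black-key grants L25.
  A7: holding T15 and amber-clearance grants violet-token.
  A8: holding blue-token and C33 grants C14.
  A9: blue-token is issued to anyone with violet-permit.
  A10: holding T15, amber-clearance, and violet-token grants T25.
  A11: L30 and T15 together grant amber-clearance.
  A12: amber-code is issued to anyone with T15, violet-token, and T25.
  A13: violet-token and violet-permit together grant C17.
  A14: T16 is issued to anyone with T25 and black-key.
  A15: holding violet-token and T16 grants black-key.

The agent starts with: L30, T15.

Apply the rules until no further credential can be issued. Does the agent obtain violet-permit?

No

violet-permit would need black-key and T25 (A5), but black-key is never granted.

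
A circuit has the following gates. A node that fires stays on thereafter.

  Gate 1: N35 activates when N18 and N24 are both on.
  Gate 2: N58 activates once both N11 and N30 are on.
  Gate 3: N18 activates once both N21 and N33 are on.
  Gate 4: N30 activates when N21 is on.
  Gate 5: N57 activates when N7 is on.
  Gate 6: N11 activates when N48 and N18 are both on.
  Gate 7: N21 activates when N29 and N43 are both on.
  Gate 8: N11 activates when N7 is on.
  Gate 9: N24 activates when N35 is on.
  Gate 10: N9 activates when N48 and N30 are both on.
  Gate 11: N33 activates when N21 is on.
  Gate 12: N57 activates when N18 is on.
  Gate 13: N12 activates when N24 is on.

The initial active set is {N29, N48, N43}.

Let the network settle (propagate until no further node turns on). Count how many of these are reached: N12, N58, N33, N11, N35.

3

Gate 7: N29 and N43 on → N21 on.
N21 is on, so N33 activates (Gate 11).
N21 is on, so N30 activates (Gate 4).
N21 and N33 are on, so N18 activates (Gate 3).
N48 and N18 are on, so N11 activates (Gate 6).
Gate 2: N11 and N30 on → N58 on.
N12 would need N24 (Gate 13), but N24 never turns on.
N58: reached.
N33: reached.
N11: reached.
N35 would need N18 and N24 (Gate 1), but N24 never turns on.
Reached: N58, N33, and N11 — 3 of the 5.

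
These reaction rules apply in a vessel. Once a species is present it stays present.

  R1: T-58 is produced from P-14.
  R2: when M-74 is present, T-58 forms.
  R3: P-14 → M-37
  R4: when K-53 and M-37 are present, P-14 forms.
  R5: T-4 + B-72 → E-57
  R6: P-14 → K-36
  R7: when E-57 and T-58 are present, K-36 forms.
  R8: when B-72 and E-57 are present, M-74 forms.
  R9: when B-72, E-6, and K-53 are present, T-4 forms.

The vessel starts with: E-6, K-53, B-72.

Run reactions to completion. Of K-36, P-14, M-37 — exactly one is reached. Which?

B-72, E-6, and K-53 present → T-4 forms (R9).
T-4 and B-72 present → E-57 forms (R5).
B-72 and E-57 present → M-74 forms (R8).
M-74 present → T-58 forms (R2).
E-57 and T-58 present → K-36 forms (R7).
P-14 would need K-53 and M-37 (R4), but M-37 never forms. M-37 would need P-14 (R3), but P-14 never forms.

K-36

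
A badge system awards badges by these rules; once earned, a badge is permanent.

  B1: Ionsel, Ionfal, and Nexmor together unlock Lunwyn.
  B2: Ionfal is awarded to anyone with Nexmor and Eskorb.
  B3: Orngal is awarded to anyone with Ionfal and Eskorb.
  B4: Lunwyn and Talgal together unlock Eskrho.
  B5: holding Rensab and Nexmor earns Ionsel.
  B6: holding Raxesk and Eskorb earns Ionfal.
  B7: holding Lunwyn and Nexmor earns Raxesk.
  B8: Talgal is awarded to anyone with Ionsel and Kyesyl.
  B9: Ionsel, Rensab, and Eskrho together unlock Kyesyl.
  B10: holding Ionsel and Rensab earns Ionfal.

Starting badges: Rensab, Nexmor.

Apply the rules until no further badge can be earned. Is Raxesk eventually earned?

Yes

With Rensab and Nexmor, Ionsel is earned (B5).
With Ionsel and Rensab, Ionfal is earned (B10).
With Ionsel, Ionfal, and Nexmor, Lunwyn is earned (B1).
With Lunwyn and Nexmor, Raxesk is earned (B7).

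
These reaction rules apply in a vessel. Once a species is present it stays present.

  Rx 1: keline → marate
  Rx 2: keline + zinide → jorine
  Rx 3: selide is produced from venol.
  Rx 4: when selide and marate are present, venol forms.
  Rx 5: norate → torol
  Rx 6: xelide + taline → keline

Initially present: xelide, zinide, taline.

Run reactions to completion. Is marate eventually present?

xelide and taline present → keline forms (Rx 6).
keline present → marate forms (Rx 1).

Yes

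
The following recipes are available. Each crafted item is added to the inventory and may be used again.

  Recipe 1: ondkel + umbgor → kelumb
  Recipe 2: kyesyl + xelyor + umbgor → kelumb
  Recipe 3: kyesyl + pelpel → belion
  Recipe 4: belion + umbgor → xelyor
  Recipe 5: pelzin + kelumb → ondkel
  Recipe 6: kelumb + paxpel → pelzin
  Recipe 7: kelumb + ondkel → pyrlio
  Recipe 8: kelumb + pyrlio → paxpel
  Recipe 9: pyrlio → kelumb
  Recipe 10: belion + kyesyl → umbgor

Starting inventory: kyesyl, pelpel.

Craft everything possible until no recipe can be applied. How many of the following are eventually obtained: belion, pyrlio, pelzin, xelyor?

2

kyesyl + pelpel → belion (Recipe 3).
belion + kyesyl → umbgor (Recipe 10).
Using Recipe 4, belion and umbgor make xelyor.
belion: reached.
pyrlio would need kelumb and ondkel (Recipe 7), but ondkel is never obtained.
pelzin would need kelumb and paxpel (Recipe 6), but paxpel is never obtained.
xelyor: reached.
Reached: belion and xelyor — 2 of the 4.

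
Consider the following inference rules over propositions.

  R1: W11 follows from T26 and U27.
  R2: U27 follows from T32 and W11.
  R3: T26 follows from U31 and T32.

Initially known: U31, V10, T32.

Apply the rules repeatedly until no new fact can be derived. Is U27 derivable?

No

U27 would need T32 and W11 (R2), but W11 is never established.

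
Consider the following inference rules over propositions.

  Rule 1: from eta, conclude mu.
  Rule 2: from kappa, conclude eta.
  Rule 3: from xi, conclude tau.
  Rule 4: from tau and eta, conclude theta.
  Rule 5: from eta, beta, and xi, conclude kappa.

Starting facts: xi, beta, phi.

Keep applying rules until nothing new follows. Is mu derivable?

No

mu would need eta (Rule 1), but eta is never established.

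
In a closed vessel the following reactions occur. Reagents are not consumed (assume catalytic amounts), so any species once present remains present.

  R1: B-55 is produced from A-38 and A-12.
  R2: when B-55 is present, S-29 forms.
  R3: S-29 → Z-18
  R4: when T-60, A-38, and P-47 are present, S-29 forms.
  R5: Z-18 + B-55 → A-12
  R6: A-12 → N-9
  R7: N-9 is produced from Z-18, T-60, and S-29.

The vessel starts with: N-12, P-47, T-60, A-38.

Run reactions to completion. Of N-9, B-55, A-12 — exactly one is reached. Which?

N-9

T-60, A-38, and P-47 present → S-29 forms (R4).
S-29 present → Z-18 forms (R3).
Z-18, T-60, and S-29 present → N-9 forms (R7).
B-55 would need A-38 and A-12 (R1), but A-12 never forms. A-12 would need Z-18 and B-55 (R5), but B-55 never forms.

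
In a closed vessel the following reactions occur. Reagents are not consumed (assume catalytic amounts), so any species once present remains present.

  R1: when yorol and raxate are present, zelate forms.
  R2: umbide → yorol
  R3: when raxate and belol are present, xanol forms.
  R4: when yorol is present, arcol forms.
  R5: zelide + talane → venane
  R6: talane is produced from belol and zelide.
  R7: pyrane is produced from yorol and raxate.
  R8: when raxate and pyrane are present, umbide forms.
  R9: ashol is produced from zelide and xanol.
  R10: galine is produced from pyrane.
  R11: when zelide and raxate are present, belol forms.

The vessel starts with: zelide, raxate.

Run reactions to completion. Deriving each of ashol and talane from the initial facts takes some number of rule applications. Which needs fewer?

talane

talane: zelide and raxate present → belol forms (R11). belol and zelide present → talane forms (R6). [2 rule applications]
ashol: zelide and raxate present → belol forms (R11). raxate and belol present → xanol forms (R3). zelide and xanol present → ashol forms (R9). [3 rule applications]
talane needs fewer.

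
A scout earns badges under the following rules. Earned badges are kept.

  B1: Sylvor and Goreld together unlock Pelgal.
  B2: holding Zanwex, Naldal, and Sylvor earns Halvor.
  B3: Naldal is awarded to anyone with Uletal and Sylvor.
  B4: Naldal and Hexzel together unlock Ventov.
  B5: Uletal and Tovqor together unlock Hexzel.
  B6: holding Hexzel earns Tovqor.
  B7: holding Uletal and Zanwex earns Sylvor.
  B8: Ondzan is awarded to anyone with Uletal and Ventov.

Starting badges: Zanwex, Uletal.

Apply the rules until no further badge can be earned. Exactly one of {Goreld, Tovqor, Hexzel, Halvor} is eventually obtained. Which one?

Halvor

With Uletal and Zanwex, Sylvor is earned (B7).
With Uletal and Sylvor, Naldal is earned (B3).
With Zanwex, Naldal, and Sylvor, Halvor is earned (B2).
Hexzel would need Uletal and Tovqor (B5), but Tovqor is never earned. No rule produces Goreld, and it is not given. Tovqor would need Hexzel (B6), but Hexzel is never earned.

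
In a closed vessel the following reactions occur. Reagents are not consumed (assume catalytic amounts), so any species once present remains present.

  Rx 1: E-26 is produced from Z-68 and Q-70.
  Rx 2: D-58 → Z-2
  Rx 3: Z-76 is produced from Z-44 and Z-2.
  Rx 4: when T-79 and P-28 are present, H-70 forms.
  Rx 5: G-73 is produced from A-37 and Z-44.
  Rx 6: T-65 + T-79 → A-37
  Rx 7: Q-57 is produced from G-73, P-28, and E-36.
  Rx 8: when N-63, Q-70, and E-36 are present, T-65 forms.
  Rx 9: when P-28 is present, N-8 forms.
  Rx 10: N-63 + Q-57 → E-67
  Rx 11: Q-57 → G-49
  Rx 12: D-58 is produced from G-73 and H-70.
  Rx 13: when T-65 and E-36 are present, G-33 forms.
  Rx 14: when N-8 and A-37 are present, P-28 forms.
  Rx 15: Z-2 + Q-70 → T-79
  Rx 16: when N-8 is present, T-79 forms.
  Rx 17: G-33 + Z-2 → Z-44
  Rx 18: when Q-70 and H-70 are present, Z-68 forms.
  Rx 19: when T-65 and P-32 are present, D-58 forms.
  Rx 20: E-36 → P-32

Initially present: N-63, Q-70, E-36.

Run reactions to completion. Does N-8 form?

N-8 would need P-28 (Rx 9), but P-28 never forms.

No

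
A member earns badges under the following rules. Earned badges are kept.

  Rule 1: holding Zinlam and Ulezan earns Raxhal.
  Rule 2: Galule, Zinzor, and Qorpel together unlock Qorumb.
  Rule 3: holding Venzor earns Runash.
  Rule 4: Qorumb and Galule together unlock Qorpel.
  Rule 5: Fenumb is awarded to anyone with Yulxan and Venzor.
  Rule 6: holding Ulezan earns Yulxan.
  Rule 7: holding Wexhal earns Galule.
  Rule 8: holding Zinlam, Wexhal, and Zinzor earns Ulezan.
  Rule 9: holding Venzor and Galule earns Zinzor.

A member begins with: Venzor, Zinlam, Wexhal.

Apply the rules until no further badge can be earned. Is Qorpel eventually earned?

No

Qorpel would need Qorumb and Galule (Rule 4), but Qorumb is never earned.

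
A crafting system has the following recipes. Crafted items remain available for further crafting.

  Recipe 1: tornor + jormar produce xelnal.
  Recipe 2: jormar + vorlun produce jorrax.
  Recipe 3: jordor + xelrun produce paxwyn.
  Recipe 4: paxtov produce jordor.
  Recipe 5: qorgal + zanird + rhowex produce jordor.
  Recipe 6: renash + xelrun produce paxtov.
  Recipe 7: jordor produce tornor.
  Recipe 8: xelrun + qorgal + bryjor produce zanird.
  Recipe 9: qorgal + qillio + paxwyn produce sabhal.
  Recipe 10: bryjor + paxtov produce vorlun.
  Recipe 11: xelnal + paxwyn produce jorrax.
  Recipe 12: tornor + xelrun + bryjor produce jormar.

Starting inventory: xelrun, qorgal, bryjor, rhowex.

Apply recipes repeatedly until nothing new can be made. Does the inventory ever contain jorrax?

Yes

Using Recipe 8, xelrun, qorgal, and bryjor make zanird.
Using Recipe 5, qorgal, zanird, and rhowex make jordor.
Using Recipe 3, jordor and xelrun make paxwyn.
jordor → tornor (Recipe 7).
Using Recipe 12, tornor, xelrun, and bryjor make jormar.
tornor + jormar → xelnal (Recipe 1).
xelnal + paxwyn → jorrax (Recipe 11).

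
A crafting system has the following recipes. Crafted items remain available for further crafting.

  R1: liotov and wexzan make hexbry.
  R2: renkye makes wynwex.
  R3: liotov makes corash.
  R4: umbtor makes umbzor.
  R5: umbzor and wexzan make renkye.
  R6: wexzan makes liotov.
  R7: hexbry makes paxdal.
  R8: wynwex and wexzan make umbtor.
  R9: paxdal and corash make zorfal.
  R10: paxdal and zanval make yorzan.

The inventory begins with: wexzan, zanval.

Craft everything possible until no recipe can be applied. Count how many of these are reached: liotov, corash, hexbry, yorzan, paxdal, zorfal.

6

wexzan → liotov (R6).
Using R1, liotov and wexzan make hexbry.
Using R3, liotov makes corash.
Using R7, hexbry makes paxdal.
paxdal and corash → zorfal (R9).
paxdal and zanval → yorzan (R10).
liotov: reached.
corash: reached.
hexbry: reached.
yorzan: reached.
paxdal: reached.
zorfal: reached.
All 6 are reached.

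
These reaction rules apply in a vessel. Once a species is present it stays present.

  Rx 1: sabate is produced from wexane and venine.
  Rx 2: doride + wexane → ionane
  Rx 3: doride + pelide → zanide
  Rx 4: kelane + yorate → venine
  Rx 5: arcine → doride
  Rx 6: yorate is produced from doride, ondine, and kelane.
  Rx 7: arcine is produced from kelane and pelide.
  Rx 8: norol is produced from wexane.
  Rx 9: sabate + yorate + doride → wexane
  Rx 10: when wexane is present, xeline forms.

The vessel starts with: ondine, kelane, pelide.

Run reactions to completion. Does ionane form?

No

ionane would need doride and wexane (Rx 2), but wexane never forms.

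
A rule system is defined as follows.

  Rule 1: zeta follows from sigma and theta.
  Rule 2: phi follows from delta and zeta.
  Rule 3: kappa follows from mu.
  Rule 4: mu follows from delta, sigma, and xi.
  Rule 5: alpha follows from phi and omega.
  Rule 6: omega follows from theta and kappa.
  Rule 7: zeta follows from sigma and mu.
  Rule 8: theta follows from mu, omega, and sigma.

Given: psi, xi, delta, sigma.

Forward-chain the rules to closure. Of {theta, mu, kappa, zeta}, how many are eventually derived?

delta, sigma, and xi hold, so mu follows (Rule 4).
sigma and mu hold, so zeta follows (Rule 7).
From mu, Rule 3 gives kappa.
theta would need mu, omega, and sigma (Rule 8), but omega is never established.
mu: reached.
kappa: reached.
zeta: reached.
Reached: mu, kappa, and zeta — 3 of the 4.

3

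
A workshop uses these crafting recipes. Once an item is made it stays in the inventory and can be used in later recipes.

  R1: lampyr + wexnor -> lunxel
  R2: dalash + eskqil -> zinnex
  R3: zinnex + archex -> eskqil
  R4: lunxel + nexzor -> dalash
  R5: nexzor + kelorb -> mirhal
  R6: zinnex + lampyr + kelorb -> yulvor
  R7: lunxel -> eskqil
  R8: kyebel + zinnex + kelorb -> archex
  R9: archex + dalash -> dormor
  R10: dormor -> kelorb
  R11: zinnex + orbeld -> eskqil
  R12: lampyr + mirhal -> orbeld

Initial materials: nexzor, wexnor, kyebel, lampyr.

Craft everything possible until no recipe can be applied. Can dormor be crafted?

dormor would need archex and dalash (R9), but archex is never obtained.

No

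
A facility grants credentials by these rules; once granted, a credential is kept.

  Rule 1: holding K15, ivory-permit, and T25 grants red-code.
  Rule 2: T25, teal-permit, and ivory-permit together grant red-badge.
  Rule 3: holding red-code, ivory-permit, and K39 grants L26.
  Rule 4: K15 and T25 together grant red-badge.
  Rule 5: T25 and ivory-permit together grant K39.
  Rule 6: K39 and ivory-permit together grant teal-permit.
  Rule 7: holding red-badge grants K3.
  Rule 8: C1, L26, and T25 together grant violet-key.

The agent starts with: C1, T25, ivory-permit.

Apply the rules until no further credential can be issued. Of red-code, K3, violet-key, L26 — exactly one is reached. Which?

Holding T25 and ivory-permit grants K39 (Rule 5).
Holding K39 and ivory-permit grants teal-permit (Rule 6).
Holding T25, teal-permit, and ivory-permit grants red-badge (Rule 2).
Holding red-badge grants K3 (Rule 7).
violet-key would need C1, L26, and T25 (Rule 8), but L26 is never granted. L26 would need red-code, ivory-permit, and K39 (Rule 3), but red-code is never granted. red-code would need K15, ivory-permit, and T25 (Rule 1), but K15 is never granted.

K3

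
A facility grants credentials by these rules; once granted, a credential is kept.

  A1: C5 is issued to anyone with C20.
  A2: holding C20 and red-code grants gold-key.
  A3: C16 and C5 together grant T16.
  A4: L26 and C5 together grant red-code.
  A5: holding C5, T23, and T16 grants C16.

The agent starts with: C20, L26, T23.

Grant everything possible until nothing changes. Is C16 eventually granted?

C16 would need C5, T23, and T16 (A5), but T16 is never granted.

No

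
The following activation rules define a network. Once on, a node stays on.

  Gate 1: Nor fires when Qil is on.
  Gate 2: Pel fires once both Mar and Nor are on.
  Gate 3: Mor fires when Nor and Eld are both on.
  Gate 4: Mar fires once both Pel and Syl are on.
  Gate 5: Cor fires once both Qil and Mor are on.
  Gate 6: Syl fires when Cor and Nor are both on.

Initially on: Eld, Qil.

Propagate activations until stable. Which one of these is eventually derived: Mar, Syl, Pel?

Gate 1: Qil on → Nor on.
Nor and Eld are on, so Mor fires (Gate 3).
Gate 5: Qil and Mor on → Cor on.
Cor and Nor are on, so Syl fires (Gate 6).
Pel would need Mar and Nor (Gate 2), but Mar never turns on. Mar would need Pel and Syl (Gate 4), but Pel never turns on.

Syl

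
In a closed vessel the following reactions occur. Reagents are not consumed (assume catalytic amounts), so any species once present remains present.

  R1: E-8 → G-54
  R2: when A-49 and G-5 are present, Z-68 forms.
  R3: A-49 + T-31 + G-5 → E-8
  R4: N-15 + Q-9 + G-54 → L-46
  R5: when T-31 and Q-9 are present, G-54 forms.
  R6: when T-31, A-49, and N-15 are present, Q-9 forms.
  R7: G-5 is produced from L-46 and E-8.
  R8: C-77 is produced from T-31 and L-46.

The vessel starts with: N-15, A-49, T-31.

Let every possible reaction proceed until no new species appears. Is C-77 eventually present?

Yes

T-31, A-49, and N-15 present → Q-9 forms (R6).
T-31 and Q-9 present → G-54 forms (R5).
N-15, Q-9, and G-54 present → L-46 forms (R4).
T-31 and L-46 present → C-77 forms (R8).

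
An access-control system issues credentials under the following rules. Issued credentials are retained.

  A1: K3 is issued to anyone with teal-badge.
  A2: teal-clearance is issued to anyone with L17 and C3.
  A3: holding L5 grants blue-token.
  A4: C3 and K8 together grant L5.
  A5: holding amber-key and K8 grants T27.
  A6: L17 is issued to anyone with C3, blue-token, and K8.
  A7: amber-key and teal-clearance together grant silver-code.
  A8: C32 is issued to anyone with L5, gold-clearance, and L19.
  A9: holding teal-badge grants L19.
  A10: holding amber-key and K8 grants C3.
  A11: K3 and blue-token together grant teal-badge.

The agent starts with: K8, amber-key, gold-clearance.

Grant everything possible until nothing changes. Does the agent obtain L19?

L19 would need teal-badge (A9), but teal-badge is never granted.

No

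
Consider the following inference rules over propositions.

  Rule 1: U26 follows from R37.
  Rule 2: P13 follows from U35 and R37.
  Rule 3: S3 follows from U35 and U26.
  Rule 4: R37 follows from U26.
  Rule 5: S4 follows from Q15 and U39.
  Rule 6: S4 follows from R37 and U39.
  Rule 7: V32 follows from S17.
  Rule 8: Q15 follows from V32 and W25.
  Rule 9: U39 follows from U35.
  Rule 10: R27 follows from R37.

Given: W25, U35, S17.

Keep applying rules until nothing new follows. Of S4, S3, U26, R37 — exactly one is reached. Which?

S4

From S17, Rule 7 gives V32.
U35 holds, so U39 follows (Rule 9).
From V32 and W25, Rule 8 gives Q15.
From Q15 and U39, Rule 5 gives S4.
S3 would need U35 and U26 (Rule 3), but U26 is never established. R37 would need U26 (Rule 4), but U26 is never established. U26 would need R37 (Rule 1), but R37 is never established.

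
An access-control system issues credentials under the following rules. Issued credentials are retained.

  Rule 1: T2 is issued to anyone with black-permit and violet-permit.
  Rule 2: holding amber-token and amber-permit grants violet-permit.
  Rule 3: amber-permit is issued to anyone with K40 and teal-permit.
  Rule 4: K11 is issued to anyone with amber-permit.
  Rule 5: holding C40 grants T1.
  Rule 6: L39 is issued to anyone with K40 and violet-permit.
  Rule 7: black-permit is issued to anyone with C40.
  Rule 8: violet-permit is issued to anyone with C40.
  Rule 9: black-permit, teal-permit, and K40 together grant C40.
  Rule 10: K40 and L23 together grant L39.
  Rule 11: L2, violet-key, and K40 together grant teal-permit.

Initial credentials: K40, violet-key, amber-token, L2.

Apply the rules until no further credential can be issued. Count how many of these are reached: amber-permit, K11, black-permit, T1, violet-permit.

3

Holding L2, violet-key, and K40 grants teal-permit (Rule 11).
Holding K40 and teal-permit grants amber-permit (Rule 3).
Holding amber-permit grants K11 (Rule 4).
Holding amber-token and amber-permit grants violet-permit (Rule 2).
amber-permit: reached.
K11: reached.
black-permit would need C40 (Rule 7), but C40 is never granted.
T1 would need C40 (Rule 5), but C40 is never granted.
violet-permit: reached.
Reached: amber-permit, K11, and violet-permit — 3 of the 5.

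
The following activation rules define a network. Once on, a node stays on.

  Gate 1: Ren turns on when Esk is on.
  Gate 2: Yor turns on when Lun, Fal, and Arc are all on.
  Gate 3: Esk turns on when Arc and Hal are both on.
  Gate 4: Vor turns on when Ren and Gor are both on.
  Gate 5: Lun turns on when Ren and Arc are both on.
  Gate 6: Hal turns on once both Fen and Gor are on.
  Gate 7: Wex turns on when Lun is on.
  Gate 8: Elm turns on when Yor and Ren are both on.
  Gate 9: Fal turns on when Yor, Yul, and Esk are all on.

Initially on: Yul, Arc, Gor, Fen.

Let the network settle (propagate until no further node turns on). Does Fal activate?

Fal would need Yor, Yul, and Esk (Gate 9), but Yor never turns on.

No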